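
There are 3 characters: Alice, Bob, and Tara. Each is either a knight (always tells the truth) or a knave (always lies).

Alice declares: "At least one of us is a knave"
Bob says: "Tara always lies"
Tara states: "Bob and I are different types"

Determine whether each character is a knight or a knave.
Alice is a knight.
Bob is a knave.
Tara is a knight.

Verification:
- Alice (knight) says "At least one of us is a knave" - this is TRUE because Bob is a knave.
- Bob (knave) says "Tara always lies" - this is FALSE (a lie) because Tara is a knight.
- Tara (knight) says "Bob and I are different types" - this is TRUE because Tara is a knight and Bob is a knave.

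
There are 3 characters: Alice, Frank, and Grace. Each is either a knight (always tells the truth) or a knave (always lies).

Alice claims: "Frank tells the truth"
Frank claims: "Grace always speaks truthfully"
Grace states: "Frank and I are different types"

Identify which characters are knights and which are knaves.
Alice is a knave.
Frank is a knave.
Grace is a knave.

Verification:
- Alice (knave) says "Frank tells the truth" - this is FALSE (a lie) because Frank is a knave.
- Frank (knave) says "Grace always speaks truthfully" - this is FALSE (a lie) because Grace is a knave.
- Grace (knave) says "Frank and I are different types" - this is FALSE (a lie) because Grace is a knave and Frank is a knave.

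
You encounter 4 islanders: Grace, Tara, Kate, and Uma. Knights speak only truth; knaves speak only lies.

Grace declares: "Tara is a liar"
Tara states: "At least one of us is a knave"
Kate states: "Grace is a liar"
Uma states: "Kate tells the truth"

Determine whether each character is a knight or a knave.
Grace is a knave.
Tara is a knight.
Kate is a knight.
Uma is a knight.

Verification:
- Grace (knave) says "Tara is a liar" - this is FALSE (a lie) because Tara is a knight.
- Tara (knight) says "At least one of us is a knave" - this is TRUE because Grace is a knave.
- Kate (knight) says "Grace is a liar" - this is TRUE because Grace is a knave.
- Uma (knight) says "Kate tells the truth" - this is TRUE because Kate is a knight.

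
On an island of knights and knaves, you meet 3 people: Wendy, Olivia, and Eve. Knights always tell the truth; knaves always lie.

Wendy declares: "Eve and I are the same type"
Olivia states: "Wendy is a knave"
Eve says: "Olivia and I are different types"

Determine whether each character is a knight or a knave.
Wendy is a knight.
Olivia is a knave.
Eve is a knight.

Verification:
- Wendy (knight) says "Eve and I are the same type" - this is TRUE because Wendy is a knight and Eve is a knight.
- Olivia (knave) says "Wendy is a knave" - this is FALSE (a lie) because Wendy is a knight.
- Eve (knight) says "Olivia and I are different types" - this is TRUE because Eve is a knight and Olivia is a knave.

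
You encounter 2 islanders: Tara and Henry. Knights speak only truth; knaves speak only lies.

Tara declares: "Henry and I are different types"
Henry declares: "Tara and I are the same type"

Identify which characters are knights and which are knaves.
Tara is a knight.
Henry is a knave.

Verification:
- Tara (knight) says "Henry and I are different types" - this is TRUE because Tara is a knight and Henry is a knave.
- Henry (knave) says "Tara and I are the same type" - this is FALSE (a lie) because Henry is a knave and Tara is a knight.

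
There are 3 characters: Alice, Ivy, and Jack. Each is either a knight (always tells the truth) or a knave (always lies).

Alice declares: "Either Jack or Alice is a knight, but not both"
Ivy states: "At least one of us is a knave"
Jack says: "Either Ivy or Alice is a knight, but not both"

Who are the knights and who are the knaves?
Alice is a knight.
Ivy is a knight.
Jack is a knave.

Verification:
- Alice (knight) says "Either Jack or Alice is a knight, but not both" - this is TRUE because Jack is a knave and Alice is a knight.
- Ivy (knight) says "At least one of us is a knave" - this is TRUE because Jack is a knave.
- Jack (knave) says "Either Ivy or Alice is a knight, but not both" - this is FALSE (a lie) because Ivy is a knight and Alice is a knight.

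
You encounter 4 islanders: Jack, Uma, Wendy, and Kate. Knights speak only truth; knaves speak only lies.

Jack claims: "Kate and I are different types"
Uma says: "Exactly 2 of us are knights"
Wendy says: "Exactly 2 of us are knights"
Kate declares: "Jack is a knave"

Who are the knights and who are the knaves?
Jack is a knight.
Uma is a knave.
Wendy is a knave.
Kate is a knave.

Verification:
- Jack (knight) says "Kate and I are different types" - this is TRUE because Jack is a knight and Kate is a knave.
- Uma (knave) says "Exactly 2 of us are knights" - this is FALSE (a lie) because there are 1 knights.
- Wendy (knave) says "Exactly 2 of us are knights" - this is FALSE (a lie) because there are 1 knights.
- Kate (knave) says "Jack is a knave" - this is FALSE (a lie) because Jack is a knight.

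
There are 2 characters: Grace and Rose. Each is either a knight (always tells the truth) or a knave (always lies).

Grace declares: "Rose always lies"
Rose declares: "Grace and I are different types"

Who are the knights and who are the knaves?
Grace is a knave.
Rose is a knight.

Verification:
- Grace (knave) says "Rose always lies" - this is FALSE (a lie) because Rose is a knight.
- Rose (knight) says "Grace and I are different types" - this is TRUE because Rose is a knight and Grace is a knave.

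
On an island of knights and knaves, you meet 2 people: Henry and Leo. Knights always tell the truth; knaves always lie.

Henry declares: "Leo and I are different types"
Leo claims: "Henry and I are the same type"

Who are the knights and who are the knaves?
Henry is a knight.
Leo is a knave.

Verification:
- Henry (knight) says "Leo and I are different types" - this is TRUE because Henry is a knight and Leo is a knave.
- Leo (knave) says "Henry and I are the same type" - this is FALSE (a lie) because Leo is a knave and Henry is a knight.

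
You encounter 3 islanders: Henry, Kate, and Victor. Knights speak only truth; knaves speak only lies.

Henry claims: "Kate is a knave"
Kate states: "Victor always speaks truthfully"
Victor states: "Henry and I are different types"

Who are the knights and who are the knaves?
Henry is a knave.
Kate is a knight.
Victor is a knight.

Verification:
- Henry (knave) says "Kate is a knave" - this is FALSE (a lie) because Kate is a knight.
- Kate (knight) says "Victor always speaks truthfully" - this is TRUE because Victor is a knight.
- Victor (knight) says "Henry and I are different types" - this is TRUE because Victor is a knight and Henry is a knave.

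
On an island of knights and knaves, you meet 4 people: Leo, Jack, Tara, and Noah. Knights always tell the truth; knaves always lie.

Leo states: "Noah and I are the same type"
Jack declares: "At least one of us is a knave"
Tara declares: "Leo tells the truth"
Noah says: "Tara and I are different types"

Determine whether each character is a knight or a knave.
Leo is a knave.
Jack is a knight.
Tara is a knave.
Noah is a knight.

Verification:
- Leo (knave) says "Noah and I are the same type" - this is FALSE (a lie) because Leo is a knave and Noah is a knight.
- Jack (knight) says "At least one of us is a knave" - this is TRUE because Leo and Tara are knaves.
- Tara (knave) says "Leo tells the truth" - this is FALSE (a lie) because Leo is a knave.
- Noah (knight) says "Tara and I are different types" - this is TRUE because Noah is a knight and Tara is a knave.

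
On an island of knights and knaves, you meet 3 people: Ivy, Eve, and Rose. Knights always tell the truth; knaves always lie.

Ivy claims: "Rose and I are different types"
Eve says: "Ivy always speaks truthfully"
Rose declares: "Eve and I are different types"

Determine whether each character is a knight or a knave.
Ivy is a knave.
Eve is a knave.
Rose is a knave.

Verification:
- Ivy (knave) says "Rose and I are different types" - this is FALSE (a lie) because Ivy is a knave and Rose is a knave.
- Eve (knave) says "Ivy always speaks truthfully" - this is FALSE (a lie) because Ivy is a knave.
- Rose (knave) says "Eve and I are different types" - this is FALSE (a lie) because Rose is a knave and Eve is a knave.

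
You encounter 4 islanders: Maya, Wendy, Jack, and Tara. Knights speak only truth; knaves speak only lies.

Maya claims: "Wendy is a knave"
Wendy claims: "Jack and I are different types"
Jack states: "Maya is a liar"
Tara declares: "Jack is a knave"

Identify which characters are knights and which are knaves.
Maya is a knight.
Wendy is a knave.
Jack is a knave.
Tara is a knight.

Verification:
- Maya (knight) says "Wendy is a knave" - this is TRUE because Wendy is a knave.
- Wendy (knave) says "Jack and I are different types" - this is FALSE (a lie) because Wendy is a knave and Jack is a knave.
- Jack (knave) says "Maya is a liar" - this is FALSE (a lie) because Maya is a knight.
- Tara (knight) says "Jack is a knave" - this is TRUE because Jack is a knave.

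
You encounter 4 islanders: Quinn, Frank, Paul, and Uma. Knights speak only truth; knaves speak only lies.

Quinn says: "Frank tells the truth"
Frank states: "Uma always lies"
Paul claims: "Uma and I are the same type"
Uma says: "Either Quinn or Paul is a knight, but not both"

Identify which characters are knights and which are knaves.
Quinn is a knave.
Frank is a knave.
Paul is a knight.
Uma is a knight.

Verification:
- Quinn (knave) says "Frank tells the truth" - this is FALSE (a lie) because Frank is a knave.
- Frank (knave) says "Uma always lies" - this is FALSE (a lie) because Uma is a knight.
- Paul (knight) says "Uma and I are the same type" - this is TRUE because Paul is a knight and Uma is a knight.
- Uma (knight) says "Either Quinn or Paul is a knight, but not both" - this is TRUE because Quinn is a knave and Paul is a knight.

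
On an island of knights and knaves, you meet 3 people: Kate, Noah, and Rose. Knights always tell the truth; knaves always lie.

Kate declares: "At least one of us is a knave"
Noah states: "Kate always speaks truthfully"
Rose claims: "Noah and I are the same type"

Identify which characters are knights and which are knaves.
Kate is a knight.
Noah is a knight.
Rose is a knave.

Verification:
- Kate (knight) says "At least one of us is a knave" - this is TRUE because Rose is a knave.
- Noah (knight) says "Kate always speaks truthfully" - this is TRUE because Kate is a knight.
- Rose (knave) says "Noah and I are the same type" - this is FALSE (a lie) because Rose is a knave and Noah is a knight.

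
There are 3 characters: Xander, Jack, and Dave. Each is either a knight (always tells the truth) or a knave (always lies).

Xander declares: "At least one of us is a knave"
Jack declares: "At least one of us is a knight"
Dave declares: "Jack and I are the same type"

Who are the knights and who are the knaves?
Xander is a knight.
Jack is a knight.
Dave is a knave.

Verification:
- Xander (knight) says "At least one of us is a knave" - this is TRUE because Dave is a knave.
- Jack (knight) says "At least one of us is a knight" - this is TRUE because Xander and Jack are knights.
- Dave (knave) says "Jack and I are the same type" - this is FALSE (a lie) because Dave is a knave and Jack is a knight.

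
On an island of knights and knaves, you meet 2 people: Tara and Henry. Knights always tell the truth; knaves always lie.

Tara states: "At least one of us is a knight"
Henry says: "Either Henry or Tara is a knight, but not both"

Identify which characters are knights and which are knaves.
Tara is a knave.
Henry is a knave.

Verification:
- Tara (knave) says "At least one of us is a knight" - this is FALSE (a lie) because no one is a knight.
- Henry (knave) says "Either Henry or Tara is a knight, but not both" - this is FALSE (a lie) because Henry is a knave and Tara is a knave.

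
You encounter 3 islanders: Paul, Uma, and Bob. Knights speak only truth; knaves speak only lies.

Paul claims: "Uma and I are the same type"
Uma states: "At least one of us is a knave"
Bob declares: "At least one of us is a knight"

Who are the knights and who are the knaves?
Paul is a knave.
Uma is a knight.
Bob is a knight.

Verification:
- Paul (knave) says "Uma and I are the same type" - this is FALSE (a lie) because Paul is a knave and Uma is a knight.
- Uma (knight) says "At least one of us is a knave" - this is TRUE because Paul is a knave.
- Bob (knight) says "At least one of us is a knight" - this is TRUE because Uma and Bob are knights.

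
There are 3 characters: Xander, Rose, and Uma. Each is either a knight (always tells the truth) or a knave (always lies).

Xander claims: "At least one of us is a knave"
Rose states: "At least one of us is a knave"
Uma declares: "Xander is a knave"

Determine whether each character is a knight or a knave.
Xander is a knight.
Rose is a knight.
Uma is a knave.

Verification:
- Xander (knight) says "At least one of us is a knave" - this is TRUE because Uma is a knave.
- Rose (knight) says "At least one of us is a knave" - this is TRUE because Uma is a knave.
- Uma (knave) says "Xander is a knave" - this is FALSE (a lie) because Xander is a knight.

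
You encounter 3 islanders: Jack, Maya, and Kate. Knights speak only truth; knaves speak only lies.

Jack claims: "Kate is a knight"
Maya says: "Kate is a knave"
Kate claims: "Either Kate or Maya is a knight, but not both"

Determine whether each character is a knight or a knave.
Jack is a knight.
Maya is a knave.
Kate is a knight.

Verification:
- Jack (knight) says "Kate is a knight" - this is TRUE because Kate is a knight.
- Maya (knave) says "Kate is a knave" - this is FALSE (a lie) because Kate is a knight.
- Kate (knight) says "Either Kate or Maya is a knight, but not both" - this is TRUE because Kate is a knight and Maya is a knave.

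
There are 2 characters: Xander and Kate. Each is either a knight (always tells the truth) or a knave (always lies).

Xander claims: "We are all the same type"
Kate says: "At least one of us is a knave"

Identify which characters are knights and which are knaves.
Xander is a knave.
Kate is a knight.

Verification:
- Xander (knave) says "We are all the same type" - this is FALSE (a lie) because Kate is a knight and Xander is a knave.
- Kate (knight) says "At least one of us is a knave" - this is TRUE because Xander is a knave.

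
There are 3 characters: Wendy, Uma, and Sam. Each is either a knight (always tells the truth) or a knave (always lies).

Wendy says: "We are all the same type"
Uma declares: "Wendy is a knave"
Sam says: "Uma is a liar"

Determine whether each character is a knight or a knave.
Wendy is a knave.
Uma is a knight.
Sam is a knave.

Verification:
- Wendy (knave) says "We are all the same type" - this is FALSE (a lie) because Uma is a knight and Wendy and Sam are knaves.
- Uma (knight) says "Wendy is a knave" - this is TRUE because Wendy is a knave.
- Sam (knave) says "Uma is a liar" - this is FALSE (a lie) because Uma is a knight.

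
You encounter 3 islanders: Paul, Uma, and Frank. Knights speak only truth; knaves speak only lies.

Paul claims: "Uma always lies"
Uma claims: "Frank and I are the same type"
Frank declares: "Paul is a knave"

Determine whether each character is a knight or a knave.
Paul is a knave.
Uma is a knight.
Frank is a knight.

Verification:
- Paul (knave) says "Uma always lies" - this is FALSE (a lie) because Uma is a knight.
- Uma (knight) says "Frank and I are the same type" - this is TRUE because Uma is a knight and Frank is a knight.
- Frank (knight) says "Paul is a knave" - this is TRUE because Paul is a knave.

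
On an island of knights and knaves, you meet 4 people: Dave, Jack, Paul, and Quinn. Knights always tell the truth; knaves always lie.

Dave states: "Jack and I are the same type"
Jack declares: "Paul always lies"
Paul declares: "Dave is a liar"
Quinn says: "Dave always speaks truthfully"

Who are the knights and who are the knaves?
Dave is a knight.
Jack is a knight.
Paul is a knave.
Quinn is a knight.

Verification:
- Dave (knight) says "Jack and I are the same type" - this is TRUE because Dave is a knight and Jack is a knight.
- Jack (knight) says "Paul always lies" - this is TRUE because Paul is a knave.
- Paul (knave) says "Dave is a liar" - this is FALSE (a lie) because Dave is a knight.
- Quinn (knight) says "Dave always speaks truthfully" - this is TRUE because Dave is a knight.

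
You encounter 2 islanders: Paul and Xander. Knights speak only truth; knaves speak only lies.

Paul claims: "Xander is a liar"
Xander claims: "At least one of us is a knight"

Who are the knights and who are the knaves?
Paul is a knave.
Xander is a knight.

Verification:
- Paul (knave) says "Xander is a liar" - this is FALSE (a lie) because Xander is a knight.
- Xander (knight) says "At least one of us is a knight" - this is TRUE because Xander is a knight.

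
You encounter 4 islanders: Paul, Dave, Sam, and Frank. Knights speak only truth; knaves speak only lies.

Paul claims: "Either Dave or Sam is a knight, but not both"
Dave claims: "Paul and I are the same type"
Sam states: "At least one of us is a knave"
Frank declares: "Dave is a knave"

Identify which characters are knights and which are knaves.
Paul is a knight.
Dave is a knave.
Sam is a knight.
Frank is a knight.

Verification:
- Paul (knight) says "Either Dave or Sam is a knight, but not both" - this is TRUE because Dave is a knave and Sam is a knight.
- Dave (knave) says "Paul and I are the same type" - this is FALSE (a lie) because Dave is a knave and Paul is a knight.
- Sam (knight) says "At least one of us is a knave" - this is TRUE because Dave is a knave.
- Frank (knight) says "Dave is a knave" - this is TRUE because Dave is a knave.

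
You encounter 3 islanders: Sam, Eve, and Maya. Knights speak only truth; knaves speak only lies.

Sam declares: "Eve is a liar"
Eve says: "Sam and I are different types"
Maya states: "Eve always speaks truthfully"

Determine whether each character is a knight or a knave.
Sam is a knave.
Eve is a knight.
Maya is a knight.

Verification:
- Sam (knave) says "Eve is a liar" - this is FALSE (a lie) because Eve is a knight.
- Eve (knight) says "Sam and I are different types" - this is TRUE because Eve is a knight and Sam is a knave.
- Maya (knight) says "Eve always speaks truthfully" - this is TRUE because Eve is a knight.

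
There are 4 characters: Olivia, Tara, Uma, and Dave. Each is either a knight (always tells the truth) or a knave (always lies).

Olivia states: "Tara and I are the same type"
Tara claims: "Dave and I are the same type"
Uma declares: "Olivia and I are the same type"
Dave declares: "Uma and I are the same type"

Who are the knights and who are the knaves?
Olivia is a knight.
Tara is a knight.
Uma is a knight.
Dave is a knight.

Verification:
- Olivia (knight) says "Tara and I are the same type" - this is TRUE because Olivia is a knight and Tara is a knight.
- Tara (knight) says "Dave and I are the same type" - this is TRUE because Tara is a knight and Dave is a knight.
- Uma (knight) says "Olivia and I are the same type" - this is TRUE because Uma is a knight and Olivia is a knight.
- Dave (knight) says "Uma and I are the same type" - this is TRUE because Dave is a knight and Uma is a knight.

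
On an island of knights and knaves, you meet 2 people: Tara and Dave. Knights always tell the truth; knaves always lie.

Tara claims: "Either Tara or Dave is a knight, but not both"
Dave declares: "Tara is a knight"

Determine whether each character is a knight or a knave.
Tara is a knave.
Dave is a knave.

Verification:
- Tara (knave) says "Either Tara or Dave is a knight, but not both" - this is FALSE (a lie) because Tara is a knave and Dave is a knave.
- Dave (knave) says "Tara is a knight" - this is FALSE (a lie) because Tara is a knave.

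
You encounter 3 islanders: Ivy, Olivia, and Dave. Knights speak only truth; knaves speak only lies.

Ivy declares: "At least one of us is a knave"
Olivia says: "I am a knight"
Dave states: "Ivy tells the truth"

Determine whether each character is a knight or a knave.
Ivy is a knight.
Olivia is a knave.
Dave is a knight.

Verification:
- Ivy (knight) says "At least one of us is a knave" - this is TRUE because Olivia is a knave.
- Olivia (knave) says "I am a knight" - this is FALSE (a lie) because Olivia is a knave.
- Dave (knight) says "Ivy tells the truth" - this is TRUE because Ivy is a knight.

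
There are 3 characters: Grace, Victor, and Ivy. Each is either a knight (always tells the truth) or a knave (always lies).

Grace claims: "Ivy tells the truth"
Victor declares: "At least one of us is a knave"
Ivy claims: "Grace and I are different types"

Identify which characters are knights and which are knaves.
Grace is a knave.
Victor is a knight.
Ivy is a knave.

Verification:
- Grace (knave) says "Ivy tells the truth" - this is FALSE (a lie) because Ivy is a knave.
- Victor (knight) says "At least one of us is a knave" - this is TRUE because Grace and Ivy are knaves.
- Ivy (knave) says "Grace and I are different types" - this is FALSE (a lie) because Ivy is a knave and Grace is a knave.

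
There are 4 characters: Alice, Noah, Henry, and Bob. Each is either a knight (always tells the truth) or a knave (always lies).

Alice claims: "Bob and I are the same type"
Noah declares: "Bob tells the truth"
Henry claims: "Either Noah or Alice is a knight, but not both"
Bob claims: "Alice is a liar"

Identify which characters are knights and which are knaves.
Alice is a knave.
Noah is a knight.
Henry is a knight.
Bob is a knight.

Verification:
- Alice (knave) says "Bob and I are the same type" - this is FALSE (a lie) because Alice is a knave and Bob is a knight.
- Noah (knight) says "Bob tells the truth" - this is TRUE because Bob is a knight.
- Henry (knight) says "Either Noah or Alice is a knight, but not both" - this is TRUE because Noah is a knight and Alice is a knave.
- Bob (knight) says "Alice is a liar" - this is TRUE because Alice is a knave.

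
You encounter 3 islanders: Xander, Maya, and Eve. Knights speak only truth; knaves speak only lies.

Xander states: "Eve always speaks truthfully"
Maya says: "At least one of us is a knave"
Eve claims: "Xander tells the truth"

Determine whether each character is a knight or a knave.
Xander is a knave.
Maya is a knight.
Eve is a knave.

Verification:
- Xander (knave) says "Eve always speaks truthfully" - this is FALSE (a lie) because Eve is a knave.
- Maya (knight) says "At least one of us is a knave" - this is TRUE because Xander and Eve are knaves.
- Eve (knave) says "Xander tells the truth" - this is FALSE (a lie) because Xander is a knave.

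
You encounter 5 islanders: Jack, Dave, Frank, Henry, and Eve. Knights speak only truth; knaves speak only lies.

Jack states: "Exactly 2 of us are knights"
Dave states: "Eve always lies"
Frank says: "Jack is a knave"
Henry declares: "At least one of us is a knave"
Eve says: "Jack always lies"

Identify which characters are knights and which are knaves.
Jack is a knave.
Dave is a knave.
Frank is a knight.
Henry is a knight.
Eve is a knight.

Verification:
- Jack (knave) says "Exactly 2 of us are knights" - this is FALSE (a lie) because there are 3 knights.
- Dave (knave) says "Eve always lies" - this is FALSE (a lie) because Eve is a knight.
- Frank (knight) says "Jack is a knave" - this is TRUE because Jack is a knave.
- Henry (knight) says "At least one of us is a knave" - this is TRUE because Jack and Dave are knaves.
- Eve (knight) says "Jack always lies" - this is TRUE because Jack is a knave.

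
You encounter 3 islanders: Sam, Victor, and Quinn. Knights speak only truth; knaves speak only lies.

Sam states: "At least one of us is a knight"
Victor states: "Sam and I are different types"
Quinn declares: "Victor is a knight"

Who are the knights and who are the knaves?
Sam is a knave.
Victor is a knave.
Quinn is a knave.

Verification:
- Sam (knave) says "At least one of us is a knight" - this is FALSE (a lie) because no one is a knight.
- Victor (knave) says "Sam and I are different types" - this is FALSE (a lie) because Victor is a knave and Sam is a knave.
- Quinn (knave) says "Victor is a knight" - this is FALSE (a lie) because Victor is a knave.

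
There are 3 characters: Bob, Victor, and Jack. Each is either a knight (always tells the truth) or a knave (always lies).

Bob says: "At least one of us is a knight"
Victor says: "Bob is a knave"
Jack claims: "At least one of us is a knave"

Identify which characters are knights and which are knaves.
Bob is a knight.
Victor is a knave.
Jack is a knight.

Verification:
- Bob (knight) says "At least one of us is a knight" - this is TRUE because Bob and Jack are knights.
- Victor (knave) says "Bob is a knave" - this is FALSE (a lie) because Bob is a knight.
- Jack (knight) says "At least one of us is a knave" - this is TRUE because Victor is a knave.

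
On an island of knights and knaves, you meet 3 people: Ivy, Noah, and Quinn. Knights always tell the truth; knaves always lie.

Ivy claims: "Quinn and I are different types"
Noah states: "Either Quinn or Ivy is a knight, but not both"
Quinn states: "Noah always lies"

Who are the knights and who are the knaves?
Ivy is a knight.
Noah is a knight.
Quinn is a knave.

Verification:
- Ivy (knight) says "Quinn and I are different types" - this is TRUE because Ivy is a knight and Quinn is a knave.
- Noah (knight) says "Either Quinn or Ivy is a knight, but not both" - this is TRUE because Quinn is a knave and Ivy is a knight.
- Quinn (knave) says "Noah always lies" - this is FALSE (a lie) because Noah is a knight.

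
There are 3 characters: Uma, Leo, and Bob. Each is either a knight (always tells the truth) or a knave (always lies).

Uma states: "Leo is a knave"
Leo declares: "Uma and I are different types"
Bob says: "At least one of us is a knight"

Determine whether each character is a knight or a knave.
Uma is a knave.
Leo is a knight.
Bob is a knight.

Verification:
- Uma (knave) says "Leo is a knave" - this is FALSE (a lie) because Leo is a knight.
- Leo (knight) says "Uma and I are different types" - this is TRUE because Leo is a knight and Uma is a knave.
- Bob (knight) says "At least one of us is a knight" - this is TRUE because Leo and Bob are knights.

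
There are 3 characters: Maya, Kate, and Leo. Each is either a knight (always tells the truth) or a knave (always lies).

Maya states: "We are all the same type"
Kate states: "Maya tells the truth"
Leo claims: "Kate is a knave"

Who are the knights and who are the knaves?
Maya is a knave.
Kate is a knave.
Leo is a knight.

Verification:
- Maya (knave) says "We are all the same type" - this is FALSE (a lie) because Leo is a knight and Maya and Kate are knaves.
- Kate (knave) says "Maya tells the truth" - this is FALSE (a lie) because Maya is a knave.
- Leo (knight) says "Kate is a knave" - this is TRUE because Kate is a knave.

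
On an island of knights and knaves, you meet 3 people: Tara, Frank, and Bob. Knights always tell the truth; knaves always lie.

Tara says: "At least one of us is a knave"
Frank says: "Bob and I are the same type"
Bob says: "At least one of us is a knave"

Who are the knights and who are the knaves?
Tara is a knight.
Frank is a knave.
Bob is a knight.

Verification:
- Tara (knight) says "At least one of us is a knave" - this is TRUE because Frank is a knave.
- Frank (knave) says "Bob and I are the same type" - this is FALSE (a lie) because Frank is a knave and Bob is a knight.
- Bob (knight) says "At least one of us is a knave" - this is TRUE because Frank is a knave.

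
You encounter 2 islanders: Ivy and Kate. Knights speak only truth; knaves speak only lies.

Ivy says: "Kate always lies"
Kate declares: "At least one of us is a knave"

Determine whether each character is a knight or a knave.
Ivy is a knave.
Kate is a knight.

Verification:
- Ivy (knave) says "Kate always lies" - this is FALSE (a lie) because Kate is a knight.
- Kate (knight) says "At least one of us is a knave" - this is TRUE because Ivy is a knave.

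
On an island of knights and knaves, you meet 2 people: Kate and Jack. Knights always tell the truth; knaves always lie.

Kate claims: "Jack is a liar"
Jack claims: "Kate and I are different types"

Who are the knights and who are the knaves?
Kate is a knave.
Jack is a knight.

Verification:
- Kate (knave) says "Jack is a liar" - this is FALSE (a lie) because Jack is a knight.
- Jack (knight) says "Kate and I are different types" - this is TRUE because Jack is a knight and Kate is a knave.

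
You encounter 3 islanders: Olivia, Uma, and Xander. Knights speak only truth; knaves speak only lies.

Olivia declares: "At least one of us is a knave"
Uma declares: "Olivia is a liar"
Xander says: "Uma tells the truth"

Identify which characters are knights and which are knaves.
Olivia is a knight.
Uma is a knave.
Xander is a knave.

Verification:
- Olivia (knight) says "At least one of us is a knave" - this is TRUE because Uma and Xander are knaves.
- Uma (knave) says "Olivia is a liar" - this is FALSE (a lie) because Olivia is a knight.
- Xander (knave) says "Uma tells the truth" - this is FALSE (a lie) because Uma is a knave.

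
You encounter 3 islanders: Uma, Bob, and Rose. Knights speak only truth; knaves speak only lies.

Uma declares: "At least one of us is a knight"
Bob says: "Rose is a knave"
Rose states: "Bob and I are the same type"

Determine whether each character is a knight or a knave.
Uma is a knight.
Bob is a knight.
Rose is a knave.

Verification:
- Uma (knight) says "At least one of us is a knight" - this is TRUE because Uma and Bob are knights.
- Bob (knight) says "Rose is a knave" - this is TRUE because Rose is a knave.
- Rose (knave) says "Bob and I are the same type" - this is FALSE (a lie) because Rose is a knave and Bob is a knight.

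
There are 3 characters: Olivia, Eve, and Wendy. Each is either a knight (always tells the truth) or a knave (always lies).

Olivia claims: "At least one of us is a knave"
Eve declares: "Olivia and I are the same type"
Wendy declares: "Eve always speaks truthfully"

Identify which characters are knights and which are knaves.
Olivia is a knight.
Eve is a knave.
Wendy is a knave.

Verification:
- Olivia (knight) says "At least one of us is a knave" - this is TRUE because Eve and Wendy are knaves.
- Eve (knave) says "Olivia and I are the same type" - this is FALSE (a lie) because Eve is a knave and Olivia is a knight.
- Wendy (knave) says "Eve always speaks truthfully" - this is FALSE (a lie) because Eve is a knave.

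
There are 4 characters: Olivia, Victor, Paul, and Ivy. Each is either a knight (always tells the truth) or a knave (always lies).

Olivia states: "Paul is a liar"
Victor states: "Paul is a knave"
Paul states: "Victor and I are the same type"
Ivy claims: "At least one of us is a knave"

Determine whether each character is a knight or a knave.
Olivia is a knight.
Victor is a knight.
Paul is a knave.
Ivy is a knight.

Verification:
- Olivia (knight) says "Paul is a liar" - this is TRUE because Paul is a knave.
- Victor (knight) says "Paul is a knave" - this is TRUE because Paul is a knave.
- Paul (knave) says "Victor and I are the same type" - this is FALSE (a lie) because Paul is a knave and Victor is a knight.
- Ivy (knight) says "At least one of us is a knave" - this is TRUE because Paul is a knave.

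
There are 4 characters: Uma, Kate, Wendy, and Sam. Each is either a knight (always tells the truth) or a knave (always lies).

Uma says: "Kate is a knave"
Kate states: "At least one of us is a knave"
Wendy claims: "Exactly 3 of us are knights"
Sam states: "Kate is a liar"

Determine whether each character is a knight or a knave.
Uma is a knave.
Kate is a knight.
Wendy is a knave.
Sam is a knave.

Verification:
- Uma (knave) says "Kate is a knave" - this is FALSE (a lie) because Kate is a knight.
- Kate (knight) says "At least one of us is a knave" - this is TRUE because Uma, Wendy, and Sam are knaves.
- Wendy (knave) says "Exactly 3 of us are knights" - this is FALSE (a lie) because there are 1 knights.
- Sam (knave) says "Kate is a liar" - this is FALSE (a lie) because Kate is a knight.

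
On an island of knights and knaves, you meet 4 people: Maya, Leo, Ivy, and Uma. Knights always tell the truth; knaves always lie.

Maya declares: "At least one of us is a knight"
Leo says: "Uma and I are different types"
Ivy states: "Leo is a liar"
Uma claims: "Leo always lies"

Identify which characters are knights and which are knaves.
Maya is a knight.
Leo is a knight.
Ivy is a knave.
Uma is a knave.

Verification:
- Maya (knight) says "At least one of us is a knight" - this is TRUE because Maya and Leo are knights.
- Leo (knight) says "Uma and I are different types" - this is TRUE because Leo is a knight and Uma is a knave.
- Ivy (knave) says "Leo is a liar" - this is FALSE (a lie) because Leo is a knight.
- Uma (knave) says "Leo always lies" - this is FALSE (a lie) because Leo is a knight.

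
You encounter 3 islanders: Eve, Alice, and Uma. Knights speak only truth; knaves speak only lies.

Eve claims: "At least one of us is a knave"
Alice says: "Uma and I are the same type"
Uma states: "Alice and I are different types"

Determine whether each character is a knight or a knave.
Eve is a knight.
Alice is a knave.
Uma is a knight.

Verification:
- Eve (knight) says "At least one of us is a knave" - this is TRUE because Alice is a knave.
- Alice (knave) says "Uma and I are the same type" - this is FALSE (a lie) because Alice is a knave and Uma is a knight.
- Uma (knight) says "Alice and I are different types" - this is TRUE because Uma is a knight and Alice is a knave.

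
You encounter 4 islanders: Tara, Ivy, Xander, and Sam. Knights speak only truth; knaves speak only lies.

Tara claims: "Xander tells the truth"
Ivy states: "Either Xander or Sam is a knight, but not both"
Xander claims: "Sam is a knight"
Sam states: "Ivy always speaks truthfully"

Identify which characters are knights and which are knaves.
Tara is a knave.
Ivy is a knave.
Xander is a knave.
Sam is a knave.

Verification:
- Tara (knave) says "Xander tells the truth" - this is FALSE (a lie) because Xander is a knave.
- Ivy (knave) says "Either Xander or Sam is a knight, but not both" - this is FALSE (a lie) because Xander is a knave and Sam is a knave.
- Xander (knave) says "Sam is a knight" - this is FALSE (a lie) because Sam is a knave.
- Sam (knave) says "Ivy always speaks truthfully" - this is FALSE (a lie) because Ivy is a knave.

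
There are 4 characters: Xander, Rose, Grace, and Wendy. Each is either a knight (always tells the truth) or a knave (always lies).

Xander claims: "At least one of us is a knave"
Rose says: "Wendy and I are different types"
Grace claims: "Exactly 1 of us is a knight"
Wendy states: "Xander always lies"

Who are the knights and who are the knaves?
Xander is a knight.
Rose is a knight.
Grace is a knave.
Wendy is a knave.

Verification:
- Xander (knight) says "At least one of us is a knave" - this is TRUE because Grace and Wendy are knaves.
- Rose (knight) says "Wendy and I are different types" - this is TRUE because Rose is a knight and Wendy is a knave.
- Grace (knave) says "Exactly 1 of us is a knight" - this is FALSE (a lie) because there are 2 knights.
- Wendy (knave) says "Xander always lies" - this is FALSE (a lie) because Xander is a knight.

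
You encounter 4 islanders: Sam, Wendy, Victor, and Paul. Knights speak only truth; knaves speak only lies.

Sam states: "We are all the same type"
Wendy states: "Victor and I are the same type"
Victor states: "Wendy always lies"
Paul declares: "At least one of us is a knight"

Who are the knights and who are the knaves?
Sam is a knave.
Wendy is a knave.
Victor is a knight.
Paul is a knight.

Verification:
- Sam (knave) says "We are all the same type" - this is FALSE (a lie) because Victor and Paul are knights and Sam and Wendy are knaves.
- Wendy (knave) says "Victor and I are the same type" - this is FALSE (a lie) because Wendy is a knave and Victor is a knight.
- Victor (knight) says "Wendy always lies" - this is TRUE because Wendy is a knave.
- Paul (knight) says "At least one of us is a knight" - this is TRUE because Victor and Paul are knights.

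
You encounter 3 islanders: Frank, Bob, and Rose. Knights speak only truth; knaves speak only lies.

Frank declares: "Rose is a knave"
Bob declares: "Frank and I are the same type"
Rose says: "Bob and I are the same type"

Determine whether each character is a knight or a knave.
Frank is a knight.
Bob is a knight.
Rose is a knave.

Verification:
- Frank (knight) says "Rose is a knave" - this is TRUE because Rose is a knave.
- Bob (knight) says "Frank and I are the same type" - this is TRUE because Bob is a knight and Frank is a knight.
- Rose (knave) says "Bob and I are the same type" - this is FALSE (a lie) because Rose is a knave and Bob is a knight.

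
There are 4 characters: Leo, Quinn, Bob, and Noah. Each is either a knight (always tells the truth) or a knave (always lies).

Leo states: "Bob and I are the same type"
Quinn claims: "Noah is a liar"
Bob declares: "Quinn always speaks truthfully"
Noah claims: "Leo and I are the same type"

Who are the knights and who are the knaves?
Leo is a knight.
Quinn is a knight.
Bob is a knight.
Noah is a knave.

Verification:
- Leo (knight) says "Bob and I are the same type" - this is TRUE because Leo is a knight and Bob is a knight.
- Quinn (knight) says "Noah is a liar" - this is TRUE because Noah is a knave.
- Bob (knight) says "Quinn always speaks truthfully" - this is TRUE because Quinn is a knight.
- Noah (knave) says "Leo and I are the same type" - this is FALSE (a lie) because Noah is a knave and Leo is a knight.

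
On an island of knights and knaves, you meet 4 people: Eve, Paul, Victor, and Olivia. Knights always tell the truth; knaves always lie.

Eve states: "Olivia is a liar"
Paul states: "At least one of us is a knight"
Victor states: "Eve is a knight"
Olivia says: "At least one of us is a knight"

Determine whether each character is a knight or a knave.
Eve is a knave.
Paul is a knight.
Victor is a knave.
Olivia is a knight.

Verification:
- Eve (knave) says "Olivia is a liar" - this is FALSE (a lie) because Olivia is a knight.
- Paul (knight) says "At least one of us is a knight" - this is TRUE because Paul and Olivia are knights.
- Victor (knave) says "Eve is a knight" - this is FALSE (a lie) because Eve is a knave.
- Olivia (knight) says "At least one of us is a knight" - this is TRUE because Paul and Olivia are knights.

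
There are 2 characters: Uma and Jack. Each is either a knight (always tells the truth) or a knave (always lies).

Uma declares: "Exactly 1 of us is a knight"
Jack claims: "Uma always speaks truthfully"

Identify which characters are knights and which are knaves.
Uma is a knave.
Jack is a knave.

Verification:
- Uma (knave) says "Exactly 1 of us is a knight" - this is FALSE (a lie) because there are 0 knights.
- Jack (knave) says "Uma always speaks truthfully" - this is FALSE (a lie) because Uma is a knave.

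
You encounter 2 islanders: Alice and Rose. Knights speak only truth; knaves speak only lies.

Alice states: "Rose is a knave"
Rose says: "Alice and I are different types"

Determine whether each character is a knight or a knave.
Alice is a knave.
Rose is a knight.

Verification:
- Alice (knave) says "Rose is a knave" - this is FALSE (a lie) because Rose is a knight.
- Rose (knight) says "Alice and I are different types" - this is TRUE because Rose is a knight and Alice is a knave.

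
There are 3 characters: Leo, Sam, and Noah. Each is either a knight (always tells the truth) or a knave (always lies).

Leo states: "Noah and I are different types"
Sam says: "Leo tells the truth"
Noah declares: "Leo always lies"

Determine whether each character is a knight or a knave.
Leo is a knight.
Sam is a knight.
Noah is a knave.

Verification:
- Leo (knight) says "Noah and I are different types" - this is TRUE because Leo is a knight and Noah is a knave.
- Sam (knight) says "Leo tells the truth" - this is TRUE because Leo is a knight.
- Noah (knave) says "Leo always lies" - this is FALSE (a lie) because Leo is a knight.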